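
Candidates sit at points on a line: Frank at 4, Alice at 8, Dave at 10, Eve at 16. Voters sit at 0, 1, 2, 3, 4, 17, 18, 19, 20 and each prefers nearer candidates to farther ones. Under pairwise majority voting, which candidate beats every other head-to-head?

Frank

With single-peaked preferences on a line, the Condorcet winner is the candidate closest to the median voter.
The median voter (position 4) is closest to Frank at 4.
Check: Frank vs Eve — voters closer to Frank: 5 of 9.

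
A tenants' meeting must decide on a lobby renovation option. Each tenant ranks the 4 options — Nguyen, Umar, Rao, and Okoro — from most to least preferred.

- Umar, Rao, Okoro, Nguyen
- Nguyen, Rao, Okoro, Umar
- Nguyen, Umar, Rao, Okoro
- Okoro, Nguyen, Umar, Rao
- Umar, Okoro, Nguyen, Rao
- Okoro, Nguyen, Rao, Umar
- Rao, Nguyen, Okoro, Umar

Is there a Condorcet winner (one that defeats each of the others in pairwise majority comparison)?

Head-to-head results (7 voters total):
Nguyen vs Umar: Nguyen wins 5–2.
Nguyen vs Rao: Nguyen wins 5–2.
Nguyen vs Okoro: Okoro wins 4–3.
Umar vs Rao: Umar wins 4–3.
Umar vs Okoro: Okoro wins 4–3.
Rao vs Okoro: Rao wins 4–3.
No candidate beats all others: Nguyen beats Rao beats Okoro beats Nguyen, a majority cycle.

No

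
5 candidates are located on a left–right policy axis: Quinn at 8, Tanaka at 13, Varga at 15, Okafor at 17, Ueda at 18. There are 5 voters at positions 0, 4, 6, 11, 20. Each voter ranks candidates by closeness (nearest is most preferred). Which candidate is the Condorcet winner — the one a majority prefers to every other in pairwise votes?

Quinn

With single-peaked preferences on a line, the Condorcet winner is the candidate closest to the median voter.
The median voter (position 6) is closest to Quinn at 8.
Check: Quinn vs Okafor — voters closer to Quinn: 4 of 5.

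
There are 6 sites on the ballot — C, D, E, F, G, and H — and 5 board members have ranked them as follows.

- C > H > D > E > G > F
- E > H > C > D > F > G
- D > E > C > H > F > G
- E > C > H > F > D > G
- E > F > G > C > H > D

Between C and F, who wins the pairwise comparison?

C

Ballots ranking C above F: 4.
Ballots ranking F above C: 1.
C wins the head-to-head, 4–1.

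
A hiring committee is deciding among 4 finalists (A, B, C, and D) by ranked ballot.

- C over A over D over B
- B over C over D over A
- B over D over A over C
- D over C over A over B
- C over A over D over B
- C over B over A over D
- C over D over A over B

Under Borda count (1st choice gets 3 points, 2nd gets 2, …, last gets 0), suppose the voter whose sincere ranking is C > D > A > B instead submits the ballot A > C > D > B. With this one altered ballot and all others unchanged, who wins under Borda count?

Borda totals with the altered ballot: A 10, B 8, C 15, D 9.
The winner is unchanged: still C.

C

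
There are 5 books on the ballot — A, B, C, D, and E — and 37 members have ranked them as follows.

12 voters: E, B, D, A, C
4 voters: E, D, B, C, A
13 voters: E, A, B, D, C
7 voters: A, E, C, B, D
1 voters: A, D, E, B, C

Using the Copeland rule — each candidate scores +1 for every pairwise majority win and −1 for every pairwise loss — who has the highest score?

Pairwise results:
  A vs B: A wins 21–16.
  A vs C: A wins 33–4.
  A vs D: A wins 21–16.
  A vs E: E wins 29–8.
  B vs C: B wins 30–7.
  B vs D: B wins 32–5.
  B vs E: E wins 37–0.
  C vs D: D wins 30–7.
  C vs E: E wins 37–0.
  D vs E: E wins 36–1.
Copeland scores (wins − losses):
  A: 3 − 1 = 2
  B: 2 − 2 = 0
  C: 0 − 4 = -4
  D: 1 − 3 = -2
  E: 4 − 0 = 4
E has the best Copeland score.

E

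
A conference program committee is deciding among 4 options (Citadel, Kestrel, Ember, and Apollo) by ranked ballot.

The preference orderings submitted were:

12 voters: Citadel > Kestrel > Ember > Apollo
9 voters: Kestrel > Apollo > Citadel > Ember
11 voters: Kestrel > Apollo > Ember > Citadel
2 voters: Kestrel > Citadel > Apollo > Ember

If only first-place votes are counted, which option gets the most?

Kestrel

First-place vote totals:
  Citadel: 12
  Kestrel: 22
  Ember: 0
  Apollo: 0
Kestrel has the most first-place votes.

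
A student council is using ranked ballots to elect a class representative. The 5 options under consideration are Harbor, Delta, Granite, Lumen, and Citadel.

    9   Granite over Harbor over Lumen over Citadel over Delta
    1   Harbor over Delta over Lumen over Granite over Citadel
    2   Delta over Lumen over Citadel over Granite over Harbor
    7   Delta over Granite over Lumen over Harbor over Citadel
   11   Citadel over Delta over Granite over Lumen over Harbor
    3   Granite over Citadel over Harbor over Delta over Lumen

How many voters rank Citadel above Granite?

13

Ballots ranking Citadel above Granite: 2+11 = 13.
Ballots ranking Granite above Citadel: 9+1+7+3 = 20.
So 13 of 33 voters prefer Citadel to Granite.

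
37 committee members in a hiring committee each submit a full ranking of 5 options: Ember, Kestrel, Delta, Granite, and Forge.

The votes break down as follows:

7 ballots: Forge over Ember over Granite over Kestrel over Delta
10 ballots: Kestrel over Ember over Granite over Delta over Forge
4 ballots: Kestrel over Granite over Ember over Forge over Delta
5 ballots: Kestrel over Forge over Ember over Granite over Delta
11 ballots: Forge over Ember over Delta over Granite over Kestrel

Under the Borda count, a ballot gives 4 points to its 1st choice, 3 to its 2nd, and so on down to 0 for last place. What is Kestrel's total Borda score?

Borda scores:
  Ember: 7·3 + 10·3 + 4·2 + 5·2 + 11·3 = 102
  Kestrel: 7·1 + 10·4 + 4·4 + 5·4 + 11·0 = 83
  Delta: 7·0 + 10·1 + 4·0 + 5·0 + 11·2 = 32
  Granite: 7·2 + 10·2 + 4·3 + 5·1 + 11·1 = 62
  Forge: 7·4 + 10·0 + 4·1 + 5·3 + 11·4 = 91

83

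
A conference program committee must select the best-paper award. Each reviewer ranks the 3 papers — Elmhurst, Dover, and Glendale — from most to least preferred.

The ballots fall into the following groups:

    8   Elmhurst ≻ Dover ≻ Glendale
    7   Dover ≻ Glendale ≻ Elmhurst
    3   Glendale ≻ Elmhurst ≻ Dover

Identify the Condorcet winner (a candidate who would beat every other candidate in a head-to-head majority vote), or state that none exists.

Head-to-head results (18 voters total):
Elmhurst vs Dover: Elmhurst wins 11–7.
Elmhurst vs Glendale: Glendale wins 10–8.
Dover vs Glendale: Dover wins 15–3.
No candidate beats all others: Elmhurst beats Dover beats Glendale beats Elmhurst, a majority cycle.

None — there is no Condorcet winner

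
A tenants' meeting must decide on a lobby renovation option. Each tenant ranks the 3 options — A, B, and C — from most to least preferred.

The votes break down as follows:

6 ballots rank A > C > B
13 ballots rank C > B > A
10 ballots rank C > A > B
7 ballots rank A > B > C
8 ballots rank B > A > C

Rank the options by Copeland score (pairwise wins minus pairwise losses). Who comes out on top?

C

Pairwise results:
  A vs B: A wins 23–21.
  A vs C: C wins 23–21.
  B vs C: C wins 29–15.
Copeland scores (wins − losses):
  A: 1 − 1 = 0
  B: 0 − 2 = -2
  C: 2 − 0 = 2
C has the best Copeland score.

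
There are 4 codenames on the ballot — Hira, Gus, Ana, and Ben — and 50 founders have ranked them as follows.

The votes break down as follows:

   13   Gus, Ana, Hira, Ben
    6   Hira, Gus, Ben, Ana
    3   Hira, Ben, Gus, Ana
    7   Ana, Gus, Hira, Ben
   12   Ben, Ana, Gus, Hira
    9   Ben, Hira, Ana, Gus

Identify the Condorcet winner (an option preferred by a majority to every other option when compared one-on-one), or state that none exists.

None — there is no Condorcet winner

Head-to-head results (50 voters total):
Hira vs Gus: Gus wins 32–18.
Hira vs Ana: Ana wins 32–18.
Hira vs Ben: Hira wins 29–21.
Gus vs Ana: Ana wins 28–22.
Gus vs Ben: Gus wins 26–24.
Ana vs Ben: Ben wins 30–20.
No candidate beats all others: Hira beats Ben beats Ana beats Hira, a majority cycle.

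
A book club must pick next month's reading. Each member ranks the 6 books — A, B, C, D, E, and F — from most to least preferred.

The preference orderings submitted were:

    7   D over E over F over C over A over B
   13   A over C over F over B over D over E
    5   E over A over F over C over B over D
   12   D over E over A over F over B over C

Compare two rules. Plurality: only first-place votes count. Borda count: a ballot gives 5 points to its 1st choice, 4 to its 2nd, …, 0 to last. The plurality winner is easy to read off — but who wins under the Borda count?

Plurality first-place counts: A 13, B 0, C 0, D 19, E 5, F 0 → D.
Borda totals: A 128, B 43, C 76, D 108, E 101, F 99 → A.

A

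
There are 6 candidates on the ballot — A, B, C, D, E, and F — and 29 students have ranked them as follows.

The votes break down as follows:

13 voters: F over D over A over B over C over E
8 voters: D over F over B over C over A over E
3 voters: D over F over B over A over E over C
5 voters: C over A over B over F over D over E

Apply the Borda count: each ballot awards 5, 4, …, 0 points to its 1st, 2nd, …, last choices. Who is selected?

F

Borda scores:
  A: 13·3 + 8·1 + 3·2 + 5·4 = 73
  B: 13·2 + 8·3 + 3·3 + 5·3 = 74
  C: 13·1 + 8·2 + 3·0 + 5·5 = 54
  D: 13·4 + 8·5 + 3·5 + 5·1 = 112
  E: 13·0 + 8·0 + 3·1 + 5·0 = 3
  F: 13·5 + 8·4 + 3·4 + 5·2 = 119
F has the highest total.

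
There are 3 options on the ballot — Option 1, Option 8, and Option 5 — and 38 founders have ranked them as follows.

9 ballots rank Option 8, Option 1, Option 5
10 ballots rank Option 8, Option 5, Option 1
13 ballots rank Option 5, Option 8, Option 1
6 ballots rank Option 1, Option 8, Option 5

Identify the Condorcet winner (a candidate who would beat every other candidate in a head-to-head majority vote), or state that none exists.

Option 8

Head-to-head results (38 voters total):
Option 1 vs Option 8: Option 8 wins 32–6.
Option 1 vs Option 5: Option 5 wins 23–15.
Option 8 vs Option 5: Option 8 wins 25–13.
Option 8 beats each rival — Option 1 (32–6), Option 5 (25–13) — so Option 8 is the Condorcet winner.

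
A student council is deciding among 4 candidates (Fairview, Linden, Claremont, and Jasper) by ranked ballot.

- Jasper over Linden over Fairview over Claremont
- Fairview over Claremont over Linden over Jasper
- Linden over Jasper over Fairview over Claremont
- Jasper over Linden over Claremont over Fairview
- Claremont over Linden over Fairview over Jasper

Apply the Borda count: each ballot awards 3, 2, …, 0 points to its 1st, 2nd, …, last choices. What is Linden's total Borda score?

Borda scores:
  Fairview: 1 + 3 + 1 + 0 + 1 = 6
  Linden: 2 + 1 + 3 + 2 + 2 = 10
  Claremont: 0 + 2 + 0 + 1 + 3 = 6
  Jasper: 3 + 0 + 2 + 3 + 0 = 8

10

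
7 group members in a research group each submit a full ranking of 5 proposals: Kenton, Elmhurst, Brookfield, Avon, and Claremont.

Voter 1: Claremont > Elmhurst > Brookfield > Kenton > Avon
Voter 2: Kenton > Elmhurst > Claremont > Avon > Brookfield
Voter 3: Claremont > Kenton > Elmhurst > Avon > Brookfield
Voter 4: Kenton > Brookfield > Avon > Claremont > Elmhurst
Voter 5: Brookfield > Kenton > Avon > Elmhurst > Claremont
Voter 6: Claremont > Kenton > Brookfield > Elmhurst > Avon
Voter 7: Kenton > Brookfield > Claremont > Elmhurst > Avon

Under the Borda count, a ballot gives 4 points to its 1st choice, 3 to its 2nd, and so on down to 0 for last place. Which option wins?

Kenton

Borda scores:
  Kenton: 1 + 4 + 3 + 4 + 3 + 3 + 4 = 22
  Elmhurst: 3 + 3 + 2 + 0 + 1 + 1 + 1 = 11
  Brookfield: 2 + 0 + 0 + 3 + 4 + 2 + 3 = 14
  Avon: 0 + 1 + 1 + 2 + 2 + 0 + 0 = 6
  Claremont: 4 + 2 + 4 + 1 + 0 + 4 + 2 = 17
Kenton has the highest total.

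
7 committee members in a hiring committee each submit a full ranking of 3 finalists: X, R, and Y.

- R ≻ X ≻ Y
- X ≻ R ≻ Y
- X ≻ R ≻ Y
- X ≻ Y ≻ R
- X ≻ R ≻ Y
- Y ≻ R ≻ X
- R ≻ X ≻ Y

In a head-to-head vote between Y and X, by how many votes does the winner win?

Ballots ranking Y above X: 1.
Ballots ranking X above Y: 6.
X wins 6–1, a margin of 5.

5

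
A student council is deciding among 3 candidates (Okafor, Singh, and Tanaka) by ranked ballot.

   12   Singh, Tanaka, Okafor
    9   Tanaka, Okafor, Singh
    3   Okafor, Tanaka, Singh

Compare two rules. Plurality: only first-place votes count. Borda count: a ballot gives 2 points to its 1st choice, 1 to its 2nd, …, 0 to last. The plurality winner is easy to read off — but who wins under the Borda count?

Tanaka

Plurality first-place counts: Okafor 3, Singh 12, Tanaka 9 → Singh.
Borda totals: Okafor 15, Singh 24, Tanaka 33 → Tanaka.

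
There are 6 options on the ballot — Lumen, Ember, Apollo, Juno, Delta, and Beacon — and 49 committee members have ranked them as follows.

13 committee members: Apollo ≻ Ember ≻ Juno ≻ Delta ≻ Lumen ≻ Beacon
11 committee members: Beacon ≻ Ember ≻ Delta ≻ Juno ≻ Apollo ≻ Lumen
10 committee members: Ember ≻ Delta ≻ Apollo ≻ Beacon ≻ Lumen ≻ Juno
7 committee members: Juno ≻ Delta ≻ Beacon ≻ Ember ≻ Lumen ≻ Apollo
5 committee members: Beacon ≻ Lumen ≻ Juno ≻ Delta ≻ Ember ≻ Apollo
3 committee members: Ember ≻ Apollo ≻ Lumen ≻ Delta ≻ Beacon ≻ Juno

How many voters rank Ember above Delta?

37

Ballots ranking Ember above Delta: 13+11+10+3 = 37.
Ballots ranking Delta above Ember: 7+5 = 12.
So 37 of 49 voters prefer Ember to Delta.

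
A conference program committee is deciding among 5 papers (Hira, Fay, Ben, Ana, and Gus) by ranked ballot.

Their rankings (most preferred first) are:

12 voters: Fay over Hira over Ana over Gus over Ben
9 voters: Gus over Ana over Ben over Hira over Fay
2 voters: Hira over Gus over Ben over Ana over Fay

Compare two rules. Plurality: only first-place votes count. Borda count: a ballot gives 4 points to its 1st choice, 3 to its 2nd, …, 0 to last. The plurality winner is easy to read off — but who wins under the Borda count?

Gus

Plurality first-place counts: Hira 2, Fay 12, Ben 0, Ana 0, Gus 9 → Fay.
Borda totals: Hira 53, Fay 48, Ben 22, Ana 53, Gus 54 → Gus.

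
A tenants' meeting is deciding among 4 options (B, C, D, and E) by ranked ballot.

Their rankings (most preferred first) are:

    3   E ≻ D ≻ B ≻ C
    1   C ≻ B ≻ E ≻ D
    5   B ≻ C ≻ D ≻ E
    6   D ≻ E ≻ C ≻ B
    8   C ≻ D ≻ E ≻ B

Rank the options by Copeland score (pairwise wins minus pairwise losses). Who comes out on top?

C

Pairwise results:
  B vs C: C wins 15–8.
  B vs D: D wins 17–6.
  B vs E: E wins 17–6.
  C vs D: C wins 14–9.
  C vs E: C wins 14–9.
  D vs E: D wins 19–4.
Copeland scores (wins − losses):
  B: 0 − 3 = -3
  C: 3 − 0 = 3
  D: 2 − 1 = 1
  E: 1 − 2 = -1
C has the best Copeland score.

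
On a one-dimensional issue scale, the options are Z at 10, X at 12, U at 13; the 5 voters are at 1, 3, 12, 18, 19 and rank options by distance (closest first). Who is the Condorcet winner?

X

With single-peaked preferences on a line, the Condorcet winner is the candidate closest to the median voter.
The median voter (position 12) is closest to X at 12.
Check: X vs U — voters closer to X: 3 of 5.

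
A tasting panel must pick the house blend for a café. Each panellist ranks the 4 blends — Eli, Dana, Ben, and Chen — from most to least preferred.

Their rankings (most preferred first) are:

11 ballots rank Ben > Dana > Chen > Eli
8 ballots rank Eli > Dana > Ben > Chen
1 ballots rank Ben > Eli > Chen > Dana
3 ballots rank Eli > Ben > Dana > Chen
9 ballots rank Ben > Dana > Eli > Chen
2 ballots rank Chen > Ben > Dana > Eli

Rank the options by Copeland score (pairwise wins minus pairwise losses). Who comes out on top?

Pairwise results:
  Eli vs Dana: Dana wins 22–12.
  Eli vs Ben: Ben wins 23–11.
  Eli vs Chen: Eli wins 21–13.
  Dana vs Ben: Ben wins 26–8.
  Dana vs Chen: Dana wins 31–3.
  Ben vs Chen: Ben wins 32–2.
Copeland scores (wins − losses):
  Eli: 1 − 2 = -1
  Dana: 2 − 1 = 1
  Ben: 3 − 0 = 3
  Chen: 0 − 3 = -3
Ben has the best Copeland score.

Ben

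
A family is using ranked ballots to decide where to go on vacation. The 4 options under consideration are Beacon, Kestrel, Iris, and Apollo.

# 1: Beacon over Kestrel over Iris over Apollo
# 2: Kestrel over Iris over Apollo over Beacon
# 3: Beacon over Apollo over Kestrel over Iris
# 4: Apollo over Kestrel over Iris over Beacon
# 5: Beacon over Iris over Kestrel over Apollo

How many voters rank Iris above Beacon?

2

Ballots ranking Iris above Beacon: 2.
Ballots ranking Beacon above Iris: 3.
So 2 of 5 voters prefer Iris to Beacon.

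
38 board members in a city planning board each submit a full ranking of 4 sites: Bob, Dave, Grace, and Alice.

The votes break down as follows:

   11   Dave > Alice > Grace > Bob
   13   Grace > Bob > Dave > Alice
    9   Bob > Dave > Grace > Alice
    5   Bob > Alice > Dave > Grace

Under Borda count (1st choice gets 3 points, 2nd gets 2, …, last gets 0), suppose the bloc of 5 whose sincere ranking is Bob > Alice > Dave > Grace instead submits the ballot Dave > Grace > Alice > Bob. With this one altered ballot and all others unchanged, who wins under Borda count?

Dave

Borda totals with the altered ballot: Bob 53, Dave 79, Grace 69, Alice 27.
The winner is unchanged: still Dave.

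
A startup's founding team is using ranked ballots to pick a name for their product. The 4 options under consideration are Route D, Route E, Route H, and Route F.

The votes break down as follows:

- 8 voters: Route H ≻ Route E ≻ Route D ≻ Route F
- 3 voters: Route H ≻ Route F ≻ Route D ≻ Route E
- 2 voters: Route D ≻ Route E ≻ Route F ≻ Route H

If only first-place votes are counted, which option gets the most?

First-place vote totals:
  Route D: 2
  Route E: 0
  Route H: 11
  Route F: 0
Route H has the most first-place votes.

Route H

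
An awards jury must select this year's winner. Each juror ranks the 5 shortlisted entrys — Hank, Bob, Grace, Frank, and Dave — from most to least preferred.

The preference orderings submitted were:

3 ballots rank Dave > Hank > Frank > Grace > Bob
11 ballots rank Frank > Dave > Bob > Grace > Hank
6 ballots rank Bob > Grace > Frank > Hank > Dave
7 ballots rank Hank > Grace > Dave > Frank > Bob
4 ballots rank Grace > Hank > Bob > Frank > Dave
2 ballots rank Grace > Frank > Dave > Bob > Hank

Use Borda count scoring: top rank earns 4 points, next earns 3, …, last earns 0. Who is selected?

Borda scores:
  Hank: 3·3 + 11·0 + 6·1 + 7·4 + 4·3 + 2·0 = 55
  Bob: 3·0 + 11·2 + 6·4 + 7·0 + 4·2 + 2·1 = 56
  Grace: 3·1 + 11·1 + 6·3 + 7·3 + 4·4 + 2·4 = 77
  Frank: 3·2 + 11·4 + 6·2 + 7·1 + 4·1 + 2·3 = 79
  Dave: 3·4 + 11·3 + 6·0 + 7·2 + 4·0 + 2·2 = 63
Frank has the highest total.

Frank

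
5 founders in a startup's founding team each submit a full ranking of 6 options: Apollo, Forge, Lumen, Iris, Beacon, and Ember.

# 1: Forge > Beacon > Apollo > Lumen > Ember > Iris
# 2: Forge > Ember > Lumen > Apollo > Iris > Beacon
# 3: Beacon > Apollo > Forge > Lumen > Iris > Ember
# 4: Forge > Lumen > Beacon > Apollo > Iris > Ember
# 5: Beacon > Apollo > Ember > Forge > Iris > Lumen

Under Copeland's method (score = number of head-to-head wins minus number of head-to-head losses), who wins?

Pairwise results:
  Apollo vs Forge: Forge wins 3–2.
  Apollo vs Lumen: Apollo wins 3–2.
  Apollo vs Iris: Apollo wins 5–0.
  Apollo vs Beacon: Beacon wins 4–1.
  Apollo vs Ember: Apollo wins 4–1.
  Forge vs Lumen: Forge wins 5–0.
  Forge vs Iris: Forge wins 5–0.
  Forge vs Beacon: Forge wins 3–2.
  Forge vs Ember: Forge wins 4–1.
  Lumen vs Iris: Lumen wins 4–1.
  Lumen vs Beacon: Beacon wins 3–2.
  Lumen vs Ember: Lumen wins 3–2.
  Iris vs Beacon: Beacon wins 4–1.
  Iris vs Ember: Ember wins 3–2.
  Beacon vs Ember: Beacon wins 4–1.
Copeland scores (wins − losses):
  Apollo: 3 − 2 = 1
  Forge: 5 − 0 = 5
  Lumen: 2 − 3 = -1
  Iris: 0 − 5 = -5
  Beacon: 4 − 1 = 3
  Ember: 1 − 4 = -3
Forge has the best Copeland score.

Forge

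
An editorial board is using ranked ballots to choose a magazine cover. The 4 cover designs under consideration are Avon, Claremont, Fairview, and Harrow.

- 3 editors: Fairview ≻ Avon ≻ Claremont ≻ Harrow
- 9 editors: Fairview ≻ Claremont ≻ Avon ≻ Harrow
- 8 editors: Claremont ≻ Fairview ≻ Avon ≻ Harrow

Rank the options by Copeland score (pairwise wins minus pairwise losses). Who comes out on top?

Pairwise results:
  Avon vs Claremont: Claremont wins 17–3.
  Avon vs Fairview: Fairview wins 20–0.
  Avon vs Harrow: Avon wins 20–0.
  Claremont vs Fairview: Fairview wins 12–8.
  Claremont vs Harrow: Claremont wins 20–0.
  Fairview vs Harrow: Fairview wins 20–0.
Copeland scores (wins − losses):
  Avon: 1 − 2 = -1
  Claremont: 2 − 1 = 1
  Fairview: 3 − 0 = 3
  Harrow: 0 − 3 = -3
Fairview has the best Copeland score.

Fairview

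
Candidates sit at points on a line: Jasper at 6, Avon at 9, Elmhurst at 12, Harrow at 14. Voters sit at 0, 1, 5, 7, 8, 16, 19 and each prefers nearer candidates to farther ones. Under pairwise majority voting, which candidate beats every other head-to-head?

With single-peaked preferences on a line, the Condorcet winner is the candidate closest to the median voter.
The median voter (position 7) is closest to Jasper at 6.
Check: Jasper vs Elmhurst — voters closer to Jasper: 5 of 7.

Jasper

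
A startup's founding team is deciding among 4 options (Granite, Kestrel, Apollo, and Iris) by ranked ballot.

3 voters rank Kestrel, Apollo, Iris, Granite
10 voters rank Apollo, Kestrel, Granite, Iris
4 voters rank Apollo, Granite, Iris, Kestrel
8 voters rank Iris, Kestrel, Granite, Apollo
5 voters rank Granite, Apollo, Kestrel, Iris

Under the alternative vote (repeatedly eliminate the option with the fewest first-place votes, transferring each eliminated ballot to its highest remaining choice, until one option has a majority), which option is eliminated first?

Kestrel

Round 1: Apollo 14, Iris 8, Granite 5, Kestrel 3. Kestrel has the fewest and is eliminated.
Round 2: Apollo 17, Iris 8, Granite 5. Apollo has a majority.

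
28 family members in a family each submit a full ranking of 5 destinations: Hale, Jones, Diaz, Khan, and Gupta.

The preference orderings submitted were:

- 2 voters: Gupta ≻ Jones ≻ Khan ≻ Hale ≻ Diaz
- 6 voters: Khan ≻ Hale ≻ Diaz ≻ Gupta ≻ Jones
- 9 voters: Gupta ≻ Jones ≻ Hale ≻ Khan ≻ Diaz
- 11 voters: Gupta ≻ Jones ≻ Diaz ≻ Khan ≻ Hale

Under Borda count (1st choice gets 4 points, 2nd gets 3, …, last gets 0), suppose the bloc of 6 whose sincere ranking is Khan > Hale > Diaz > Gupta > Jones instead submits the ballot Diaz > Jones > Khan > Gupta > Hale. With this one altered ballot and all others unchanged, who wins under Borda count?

Borda totals with the altered ballot: Hale 20, Jones 84, Diaz 46, Khan 36, Gupta 94.
The winner is unchanged: still Gupta.

Gupta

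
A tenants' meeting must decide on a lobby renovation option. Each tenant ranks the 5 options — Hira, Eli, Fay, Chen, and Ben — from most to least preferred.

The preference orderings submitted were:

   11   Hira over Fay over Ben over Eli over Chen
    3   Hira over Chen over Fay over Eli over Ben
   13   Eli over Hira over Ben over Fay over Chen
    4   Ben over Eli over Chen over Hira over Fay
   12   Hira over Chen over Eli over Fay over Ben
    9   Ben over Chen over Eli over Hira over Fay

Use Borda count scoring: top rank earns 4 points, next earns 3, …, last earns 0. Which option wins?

Hira

Borda scores:
  Hira: 11·4 + 3·4 + 13·3 + 4·1 + 12·4 + 9·1 = 156
  Eli: 11·1 + 3·1 + 13·4 + 4·3 + 12·2 + 9·2 = 120
  Fay: 11·3 + 3·2 + 13·1 + 4·0 + 12·1 + 9·0 = 64
  Chen: 11·0 + 3·3 + 13·0 + 4·2 + 12·3 + 9·3 = 80
  Ben: 11·2 + 3·0 + 13·2 + 4·4 + 12·0 + 9·4 = 100
Hira has the highest total.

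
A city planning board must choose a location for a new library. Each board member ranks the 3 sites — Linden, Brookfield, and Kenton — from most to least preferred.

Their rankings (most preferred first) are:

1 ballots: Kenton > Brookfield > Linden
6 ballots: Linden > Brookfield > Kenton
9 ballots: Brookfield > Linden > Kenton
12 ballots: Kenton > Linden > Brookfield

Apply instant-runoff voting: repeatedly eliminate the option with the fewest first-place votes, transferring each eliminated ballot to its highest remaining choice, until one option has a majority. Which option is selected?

Round 1: Kenton 13, Brookfield 9, Linden 6. Linden has the fewest and is eliminated.
Round 2: Brookfield 15, Kenton 13. Brookfield has a majority.

Brookfield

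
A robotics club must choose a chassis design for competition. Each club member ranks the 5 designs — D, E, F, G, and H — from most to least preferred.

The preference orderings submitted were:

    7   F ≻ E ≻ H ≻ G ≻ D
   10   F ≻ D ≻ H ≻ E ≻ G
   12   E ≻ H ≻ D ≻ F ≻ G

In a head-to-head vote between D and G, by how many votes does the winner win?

15

Ballots ranking D above G: 10+12 = 22.
Ballots ranking G above D: 7.
D wins 22–7, a margin of 15.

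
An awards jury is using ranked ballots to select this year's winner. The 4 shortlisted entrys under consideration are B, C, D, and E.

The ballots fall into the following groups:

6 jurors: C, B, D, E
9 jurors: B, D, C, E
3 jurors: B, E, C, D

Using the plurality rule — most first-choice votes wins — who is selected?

First-place vote totals:
  B: 12
  C: 6
  D: 0
  E: 0
B has the most first-place votes.

B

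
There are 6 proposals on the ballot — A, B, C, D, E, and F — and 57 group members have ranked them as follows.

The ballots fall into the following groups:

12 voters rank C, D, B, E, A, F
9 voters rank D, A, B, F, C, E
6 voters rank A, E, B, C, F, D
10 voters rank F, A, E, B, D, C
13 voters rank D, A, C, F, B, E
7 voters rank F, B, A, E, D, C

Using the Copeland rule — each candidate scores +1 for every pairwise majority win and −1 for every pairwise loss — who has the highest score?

Pairwise results:
  A vs B: A wins 38–19.
  A vs C: A wins 45–12.
  A vs D: D wins 34–23.
  A vs E: A wins 45–12.
  A vs F: A wins 40–17.
  B vs C: B wins 32–25.
  B vs D: D wins 34–23.
  B vs E: B wins 41–16.
  B vs F: F wins 30–27.
  C vs D: D wins 39–18.
  C vs E: C wins 34–23.
  C vs F: C wins 31–26.
  D vs E: D wins 34–23.
  D vs F: D wins 34–23.
  E vs F: F wins 39–18.
Copeland scores (wins − losses):
  A: 4 − 1 = 3
  B: 2 − 3 = -1
  C: 2 − 3 = -1
  D: 5 − 0 = 5
  E: 0 − 5 = -5
  F: 2 − 3 = -1
D has the best Copeland score.

D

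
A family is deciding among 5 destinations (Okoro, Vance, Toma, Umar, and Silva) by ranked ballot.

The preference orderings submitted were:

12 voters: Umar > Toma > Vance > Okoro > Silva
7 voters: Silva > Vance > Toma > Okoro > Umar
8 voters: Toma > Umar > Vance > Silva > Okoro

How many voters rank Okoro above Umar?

Ballots ranking Okoro above Umar: 7.
Ballots ranking Umar above Okoro: 12+8 = 20.
So 7 of 27 voters prefer Okoro to Umar.

7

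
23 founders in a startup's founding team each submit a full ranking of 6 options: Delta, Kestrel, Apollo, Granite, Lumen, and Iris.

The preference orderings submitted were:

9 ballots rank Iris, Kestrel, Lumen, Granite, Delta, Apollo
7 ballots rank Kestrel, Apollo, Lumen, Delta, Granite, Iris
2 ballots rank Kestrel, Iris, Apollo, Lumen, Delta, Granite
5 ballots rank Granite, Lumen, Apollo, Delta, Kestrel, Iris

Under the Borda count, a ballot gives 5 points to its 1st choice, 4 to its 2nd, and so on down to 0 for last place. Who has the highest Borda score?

Kestrel

Borda scores:
  Delta: 9·1 + 7·2 + 2·1 + 5·2 = 35
  Kestrel: 9·4 + 7·5 + 2·5 + 5·1 = 86
  Apollo: 9·0 + 7·4 + 2·3 + 5·3 = 49
  Granite: 9·2 + 7·1 + 2·0 + 5·5 = 50
  Lumen: 9·3 + 7·3 + 2·2 + 5·4 = 72
  Iris: 9·5 + 7·0 + 2·4 + 5·0 = 53
Kestrel has the highest total.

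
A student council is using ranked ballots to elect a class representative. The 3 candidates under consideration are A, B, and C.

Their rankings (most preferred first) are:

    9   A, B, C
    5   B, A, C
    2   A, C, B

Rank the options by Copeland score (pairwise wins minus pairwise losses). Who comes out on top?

A

Pairwise results:
  A vs B: A wins 11–5.
  A vs C: A wins 16–0.
  B vs C: B wins 14–2.
Copeland scores (wins − losses):
  A: 2 − 0 = 2
  B: 1 − 1 = 0
  C: 0 − 2 = -2
A has the best Copeland score.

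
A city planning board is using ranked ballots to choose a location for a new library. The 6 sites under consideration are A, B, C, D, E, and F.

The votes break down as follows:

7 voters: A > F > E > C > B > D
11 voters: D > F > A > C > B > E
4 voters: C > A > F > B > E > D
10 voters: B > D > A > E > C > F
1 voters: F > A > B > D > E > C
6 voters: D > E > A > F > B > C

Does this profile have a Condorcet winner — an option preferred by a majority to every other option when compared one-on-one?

No

Head-to-head results (39 voters total):
A vs B: A wins 29–10.
A vs C: A wins 35–4.
A vs D: D wins 27–12.
A vs E: A wins 33–6.
A vs F: A wins 27–12.
B vs C: C wins 22–17.
B vs D: B wins 22–17.
B vs E: B wins 26–13.
B vs F: F wins 29–10.
C vs D: D wins 28–11.
C vs E: E wins 24–15.
C vs F: F wins 25–14.
D vs E: D wins 28–11.
D vs F: D wins 27–12.
E vs F: F wins 23–16.
No candidate beats all others: A beats B beats D beats A, a majority cycle.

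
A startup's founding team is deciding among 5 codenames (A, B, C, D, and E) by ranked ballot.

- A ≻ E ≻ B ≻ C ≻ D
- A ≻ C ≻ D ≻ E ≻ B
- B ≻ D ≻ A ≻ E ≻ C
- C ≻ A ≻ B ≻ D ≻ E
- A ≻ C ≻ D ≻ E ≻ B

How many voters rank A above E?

5

Ballots ranking A above E: 5.
Ballots ranking E above A: 0.
So 5 of 5 voters prefer A to E.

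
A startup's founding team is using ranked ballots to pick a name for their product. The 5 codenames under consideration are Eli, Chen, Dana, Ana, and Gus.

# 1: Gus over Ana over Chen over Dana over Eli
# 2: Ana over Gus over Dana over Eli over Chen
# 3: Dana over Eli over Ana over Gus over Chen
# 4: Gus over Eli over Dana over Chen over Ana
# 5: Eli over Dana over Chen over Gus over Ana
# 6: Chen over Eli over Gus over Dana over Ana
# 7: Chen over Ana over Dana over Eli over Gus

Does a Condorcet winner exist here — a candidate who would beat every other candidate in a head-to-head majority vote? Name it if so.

No Condorcet winner

Head-to-head results (7 voters total):
Eli vs Chen: Eli wins 4–3.
Eli vs Dana: Dana wins 4–3.
Eli vs Ana: Eli wins 4–3.
Eli vs Gus: Eli wins 4–3.
Chen vs Dana: Dana wins 4–3.
Chen vs Ana: Chen wins 4–3.
Chen vs Gus: Gus wins 4–3.
Dana vs Ana: Dana wins 4–3.
Dana vs Gus: Gus wins 4–3.
Ana vs Gus: Gus wins 4–3.
No candidate beats all others: Eli beats Gus beats Dana beats Eli, a majority cycle.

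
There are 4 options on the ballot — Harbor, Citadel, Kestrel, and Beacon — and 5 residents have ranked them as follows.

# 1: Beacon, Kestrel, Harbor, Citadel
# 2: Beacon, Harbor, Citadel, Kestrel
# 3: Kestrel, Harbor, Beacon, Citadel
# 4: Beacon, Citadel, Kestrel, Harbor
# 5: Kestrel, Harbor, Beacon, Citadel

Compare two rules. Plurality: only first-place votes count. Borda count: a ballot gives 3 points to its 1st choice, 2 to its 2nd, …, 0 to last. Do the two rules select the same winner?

Plurality first-place counts: Harbor 0, Citadel 0, Kestrel 2, Beacon 3 → Beacon.
Borda totals: Harbor 7, Citadel 3, Kestrel 9, Beacon 11 → Beacon.
The two rules agree on Beacon.

Yes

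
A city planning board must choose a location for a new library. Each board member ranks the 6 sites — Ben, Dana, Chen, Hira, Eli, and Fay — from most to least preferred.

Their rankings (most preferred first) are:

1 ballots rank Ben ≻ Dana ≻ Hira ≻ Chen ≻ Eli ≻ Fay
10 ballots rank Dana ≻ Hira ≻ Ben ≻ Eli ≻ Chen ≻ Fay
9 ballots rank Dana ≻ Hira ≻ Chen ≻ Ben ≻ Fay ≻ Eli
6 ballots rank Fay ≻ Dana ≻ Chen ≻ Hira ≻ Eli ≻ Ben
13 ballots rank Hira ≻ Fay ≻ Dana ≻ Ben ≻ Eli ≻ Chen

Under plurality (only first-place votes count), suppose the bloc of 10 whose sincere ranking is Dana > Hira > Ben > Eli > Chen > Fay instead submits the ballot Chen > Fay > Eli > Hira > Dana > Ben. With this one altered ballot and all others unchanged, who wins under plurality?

First-place totals with the altered ballot: Ben 1, Dana 9, Chen 10, Hira 13, Eli 0, Fay 6.
The switch changes the winner from Dana to Hira.

Hira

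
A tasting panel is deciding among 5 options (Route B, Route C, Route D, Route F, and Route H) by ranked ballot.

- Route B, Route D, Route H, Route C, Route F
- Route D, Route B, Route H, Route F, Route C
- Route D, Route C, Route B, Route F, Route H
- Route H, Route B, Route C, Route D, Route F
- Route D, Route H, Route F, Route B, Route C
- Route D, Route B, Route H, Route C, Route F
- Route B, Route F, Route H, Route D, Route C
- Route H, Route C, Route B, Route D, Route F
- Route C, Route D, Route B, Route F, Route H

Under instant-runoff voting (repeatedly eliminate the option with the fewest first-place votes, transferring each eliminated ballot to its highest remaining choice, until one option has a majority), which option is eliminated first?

Route F

Round 1: Route D 4, Route B 2, Route H 2, Route C 1, Route F 0. Route F has the fewest and is eliminated.
Round 2: Route D 4, Route B 2, Route H 2, Route C 1. Route C has the fewest and is eliminated.
Round 3: Route D 5, Route B 2, Route H 2. Route D has a majority.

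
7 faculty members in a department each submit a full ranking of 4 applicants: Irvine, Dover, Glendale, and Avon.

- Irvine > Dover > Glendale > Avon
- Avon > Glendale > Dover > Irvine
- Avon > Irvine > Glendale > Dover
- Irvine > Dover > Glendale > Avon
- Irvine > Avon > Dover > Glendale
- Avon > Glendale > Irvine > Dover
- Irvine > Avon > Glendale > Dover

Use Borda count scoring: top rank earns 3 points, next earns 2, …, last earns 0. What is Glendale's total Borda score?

Borda scores:
  Irvine: 3 + 0 + 2 + 3 + 3 + 1 + 3 = 15
  Dover: 2 + 1 + 0 + 2 + 1 + 0 + 0 = 6
  Glendale: 1 + 2 + 1 + 1 + 0 + 2 + 1 = 8
  Avon: 0 + 3 + 3 + 0 + 2 + 3 + 2 = 13

8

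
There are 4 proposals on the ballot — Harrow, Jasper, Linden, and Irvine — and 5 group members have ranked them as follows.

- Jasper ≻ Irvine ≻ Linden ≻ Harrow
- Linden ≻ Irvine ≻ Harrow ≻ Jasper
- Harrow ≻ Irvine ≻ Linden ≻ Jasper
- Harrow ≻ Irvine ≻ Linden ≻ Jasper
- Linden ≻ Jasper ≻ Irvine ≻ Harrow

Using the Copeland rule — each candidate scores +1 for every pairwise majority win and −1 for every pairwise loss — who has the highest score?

Pairwise results:
  Harrow vs Jasper: Harrow wins 3–2.
  Harrow vs Linden: Linden wins 3–2.
  Harrow vs Irvine: Irvine wins 3–2.
  Jasper vs Linden: Linden wins 4–1.
  Jasper vs Irvine: Irvine wins 3–2.
  Linden vs Irvine: Irvine wins 3–2.
Copeland scores (wins − losses):
  Harrow: 1 − 2 = -1
  Jasper: 0 − 3 = -3
  Linden: 2 − 1 = 1
  Irvine: 3 − 0 = 3
Irvine has the best Copeland score.

Irvine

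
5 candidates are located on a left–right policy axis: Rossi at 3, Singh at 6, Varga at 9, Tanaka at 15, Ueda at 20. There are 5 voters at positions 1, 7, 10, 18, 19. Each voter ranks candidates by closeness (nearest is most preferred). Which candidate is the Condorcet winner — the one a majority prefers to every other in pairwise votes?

Varga

With single-peaked preferences on a line, the Condorcet winner is the candidate closest to the median voter.
The median voter (position 10) is closest to Varga at 9.
Check: Varga vs Tanaka — voters closer to Varga: 3 of 5.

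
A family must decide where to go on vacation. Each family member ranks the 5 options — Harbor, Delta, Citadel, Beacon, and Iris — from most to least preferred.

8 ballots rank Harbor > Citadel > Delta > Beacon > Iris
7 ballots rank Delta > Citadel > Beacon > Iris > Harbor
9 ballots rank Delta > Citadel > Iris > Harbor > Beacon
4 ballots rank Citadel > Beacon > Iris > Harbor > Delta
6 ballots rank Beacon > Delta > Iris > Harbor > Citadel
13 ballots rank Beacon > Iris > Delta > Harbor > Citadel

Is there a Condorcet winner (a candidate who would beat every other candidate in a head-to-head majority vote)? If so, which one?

Head-to-head results (47 voters total):
Harbor vs Delta: Delta wins 35–12.
Harbor vs Citadel: Harbor wins 27–20.
Harbor vs Beacon: Beacon wins 30–17.
Harbor vs Iris: Iris wins 39–8.
Delta vs Citadel: Delta wins 35–12.
Delta vs Beacon: Delta wins 24–23.
Delta vs Iris: Delta wins 30–17.
Citadel vs Beacon: Citadel wins 28–19.
Citadel vs Iris: Citadel wins 28–19.
Beacon vs Iris: Beacon wins 38–9.
Delta beats each rival — Harbor (35–12), Citadel (35–12), Beacon (24–23), Iris (30–17) — so Delta is the Condorcet winner.

Delta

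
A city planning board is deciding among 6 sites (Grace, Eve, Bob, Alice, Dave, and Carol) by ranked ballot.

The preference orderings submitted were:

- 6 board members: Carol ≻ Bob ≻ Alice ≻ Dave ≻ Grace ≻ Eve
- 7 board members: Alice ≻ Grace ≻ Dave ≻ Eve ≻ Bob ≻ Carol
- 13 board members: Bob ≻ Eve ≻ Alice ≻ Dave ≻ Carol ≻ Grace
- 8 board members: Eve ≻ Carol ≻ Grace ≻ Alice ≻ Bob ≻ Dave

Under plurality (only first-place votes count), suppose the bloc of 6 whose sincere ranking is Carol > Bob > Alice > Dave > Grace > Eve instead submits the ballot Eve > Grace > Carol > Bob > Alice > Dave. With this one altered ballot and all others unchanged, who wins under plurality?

First-place totals with the altered ballot: Grace 0, Eve 14, Bob 13, Alice 7, Dave 0, Carol 0.
The switch changes the winner from Bob to Eve.

Eve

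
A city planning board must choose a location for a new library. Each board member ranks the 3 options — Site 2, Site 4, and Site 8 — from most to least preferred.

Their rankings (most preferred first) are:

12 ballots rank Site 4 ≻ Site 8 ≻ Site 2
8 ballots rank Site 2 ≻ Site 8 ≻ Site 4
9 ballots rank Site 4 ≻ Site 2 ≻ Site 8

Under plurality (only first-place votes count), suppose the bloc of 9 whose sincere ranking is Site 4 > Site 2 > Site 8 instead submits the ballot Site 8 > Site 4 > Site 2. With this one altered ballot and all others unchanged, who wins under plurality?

First-place totals with the altered ballot: Site 2 8, Site 4 12, Site 8 9.
The winner is unchanged: still Site 4.

Site 4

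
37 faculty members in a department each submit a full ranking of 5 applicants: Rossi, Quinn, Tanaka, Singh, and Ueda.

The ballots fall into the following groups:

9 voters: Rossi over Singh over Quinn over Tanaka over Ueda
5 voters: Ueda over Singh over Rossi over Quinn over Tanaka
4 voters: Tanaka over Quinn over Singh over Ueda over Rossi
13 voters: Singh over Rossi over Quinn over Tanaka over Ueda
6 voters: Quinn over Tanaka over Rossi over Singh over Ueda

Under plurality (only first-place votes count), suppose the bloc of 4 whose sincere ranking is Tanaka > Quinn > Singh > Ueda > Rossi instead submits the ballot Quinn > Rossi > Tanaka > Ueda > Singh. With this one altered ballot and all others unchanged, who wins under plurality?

Singh

First-place totals with the altered ballot: Rossi 9, Quinn 10, Tanaka 0, Singh 13, Ueda 5.
The winner is unchanged: still Singh.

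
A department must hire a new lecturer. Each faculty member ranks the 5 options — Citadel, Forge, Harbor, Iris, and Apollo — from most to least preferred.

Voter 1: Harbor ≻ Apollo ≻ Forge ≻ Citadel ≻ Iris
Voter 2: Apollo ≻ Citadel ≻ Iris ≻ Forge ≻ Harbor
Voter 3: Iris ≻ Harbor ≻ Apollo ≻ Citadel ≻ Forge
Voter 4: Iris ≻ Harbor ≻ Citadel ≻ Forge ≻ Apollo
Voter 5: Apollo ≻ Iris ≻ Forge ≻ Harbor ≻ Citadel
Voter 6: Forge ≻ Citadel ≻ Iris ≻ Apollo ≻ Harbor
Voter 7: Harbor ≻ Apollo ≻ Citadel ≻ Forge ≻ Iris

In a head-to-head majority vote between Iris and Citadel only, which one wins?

Ballots ranking Iris above Citadel: 3.
Ballots ranking Citadel above Iris: 4.
Citadel wins the head-to-head, 4–3.

Citadel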